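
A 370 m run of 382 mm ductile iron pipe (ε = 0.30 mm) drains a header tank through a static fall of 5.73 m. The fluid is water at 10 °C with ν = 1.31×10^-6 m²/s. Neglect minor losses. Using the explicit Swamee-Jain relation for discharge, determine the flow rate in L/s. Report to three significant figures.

Q ≈ 283 L/s

Swamee-Jain (Type II): Q = -0.965·√(gD⁵h_f/L)·ln[ε/(3.7D) + √(3.17ν²L/(gD³h_f))]
√(gD⁵h_f/L) = √(9.81·0.382⁵·5.73/370) = 0.03515
ε/(3.7D) = 2.12×10^-4; √(3.17ν²L/(gD³h_f)) = 2.53×10^-5
Q = -0.965·0.03515·ln(2.376×10^-4) = 0.2831 m³/s
Check: V = 2.47 m/s, Re = 7.20×10^5, f = 0.01914, h_f = 5.76 m ≈ 5.73 m ✓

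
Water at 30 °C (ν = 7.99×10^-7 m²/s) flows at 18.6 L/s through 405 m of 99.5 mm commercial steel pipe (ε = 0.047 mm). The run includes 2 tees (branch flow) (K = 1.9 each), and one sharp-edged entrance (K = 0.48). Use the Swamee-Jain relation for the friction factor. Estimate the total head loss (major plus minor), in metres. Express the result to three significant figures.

V = 4Q/(πD²) = 2.392 m/s; V²/2g = 0.2916 m
Re = 2.98×10^5, ε/D = 4.72×10^-4 → f = 0.01818 (Swamee-Jain)
Major: h_f = f(L/D)·V²/2g = 0.01818·4070·0.2916 = 21.58 m
Minor: ΣK = 4.28; h_m = ΣK·V²/2g = 1.248 m
Total H_L = 21.58 + 1.248 = 22.83 m

H_L ≈ 22.8 m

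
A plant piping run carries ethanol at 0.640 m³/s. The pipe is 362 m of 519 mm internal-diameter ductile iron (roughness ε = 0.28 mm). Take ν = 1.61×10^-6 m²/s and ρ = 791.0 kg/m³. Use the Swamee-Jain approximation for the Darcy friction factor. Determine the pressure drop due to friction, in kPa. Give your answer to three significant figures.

Δp ≈ 44.4 kPa

V = 4Q/(πD²) = 4·0.640/(π·0.519²) = 3.025 m/s
Re = VD/ν = 3.025·0.519/1.61×10^-6 = 9.75×10^5 → turbulent
ε/D = 0.28/519 = 5.39×10^-4
Swamee-Jain: f = 0.01757
h_f = f(L/D)V²/(2g) = 0.01757·(362/0.519)·3.025²/(2·9.81) = 5.718 m
Δp = ρg·h_f = 791.0·9.81·5.718 = 44.37 kPa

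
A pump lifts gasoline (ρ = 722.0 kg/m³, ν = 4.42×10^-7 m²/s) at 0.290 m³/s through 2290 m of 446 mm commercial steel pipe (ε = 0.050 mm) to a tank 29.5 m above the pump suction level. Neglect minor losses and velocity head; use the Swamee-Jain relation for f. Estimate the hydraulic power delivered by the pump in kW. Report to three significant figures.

V = 4Q/(πD²) = 1.856 m/s; Re = 1.87×10^6; ε/D = 1.12×10^-4; f = 0.01313
h_f = f(L/D)V²/2g = 11.84 m
Total head H = z + h_f = 29.5 + 11.84 = 41.34 m
P_hyd = ρgQH = 722.0·9.81·0.290·41.34 = 84.91 kW

P_hyd ≈ 84.9 kW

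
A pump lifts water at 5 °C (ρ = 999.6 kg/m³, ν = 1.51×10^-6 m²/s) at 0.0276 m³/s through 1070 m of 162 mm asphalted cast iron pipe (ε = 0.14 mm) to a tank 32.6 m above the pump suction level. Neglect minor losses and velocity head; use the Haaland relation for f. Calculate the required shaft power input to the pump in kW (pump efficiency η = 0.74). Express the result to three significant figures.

P_shaft ≈ 16.5 kW

V = 4Q/(πD²) = 1.339 m/s; Re = 1.44×10^5; ε/D = 8.64×10^-4; f = 0.02082
h_f = f(L/D)V²/2g = 12.57 m
Total head H = z + h_f = 32.6 + 12.57 = 45.17 m
P_hyd = ρgQH = 999.6·9.81·0.0276·45.17 = 12.22 kW
P_shaft = P_hyd/η = 12.22/0.74 = 16.52 kW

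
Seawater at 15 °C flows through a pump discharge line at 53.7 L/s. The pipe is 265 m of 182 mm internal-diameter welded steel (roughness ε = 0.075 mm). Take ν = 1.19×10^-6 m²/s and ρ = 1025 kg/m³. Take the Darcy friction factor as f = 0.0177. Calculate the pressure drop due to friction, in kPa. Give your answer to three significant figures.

Δp ≈ 56.3 kPa

V = 4Q/(πD²) = 4·0.0537/(π·0.182²) = 2.064 m/s
h_f = f(L/D)V²/(2g) = 0.01770·(265/0.182)·2.064²/(2·9.81) = 5.597 m
Δp = ρg·h_f = 1025·9.81·5.597 = 56.28 kPa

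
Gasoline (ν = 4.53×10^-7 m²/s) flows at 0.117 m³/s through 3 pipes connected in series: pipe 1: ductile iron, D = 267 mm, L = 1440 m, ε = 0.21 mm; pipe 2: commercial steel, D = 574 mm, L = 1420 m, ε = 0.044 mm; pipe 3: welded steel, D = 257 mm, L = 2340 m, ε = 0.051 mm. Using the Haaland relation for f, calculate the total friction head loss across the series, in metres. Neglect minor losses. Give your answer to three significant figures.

Pipe 1: V = 2.090 m/s, Re = 1.23×10^6, ε/D = 7.87×10^-4, f = 0.01883, h_1 = f(L/D)V²/2g = 22.60 m
Pipe 2: V = 0.4521 m/s, Re = 5.73×10^5, ε/D = 7.67×10^-5, f = 0.01376, h_2 = f(L/D)V²/2g = 0.3547 m
Pipe 3: V = 2.255 m/s, Re = 1.28×10^6, ε/D = 1.98×10^-4, f = 0.01441, h_3 = f(L/D)V²/2g = 34.03 m
Series → Q common, losses add: H = Σh = 56.98 m

H ≈ 57.0 m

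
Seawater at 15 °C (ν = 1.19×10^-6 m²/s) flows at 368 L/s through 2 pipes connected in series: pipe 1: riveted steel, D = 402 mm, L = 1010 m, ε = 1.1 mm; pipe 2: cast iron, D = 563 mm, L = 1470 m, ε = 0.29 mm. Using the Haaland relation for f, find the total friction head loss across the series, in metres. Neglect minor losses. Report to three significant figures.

H ≈ 32.7 m

Pipe 1: V = 2.899 m/s, Re = 9.79×10^5, ε/D = 0.00274, f = 0.02569, h_1 = f(L/D)V²/2g = 27.65 m
Pipe 2: V = 1.478 m/s, Re = 6.99×10^5, ε/D = 5.15×10^-4, f = 0.01745, h_2 = f(L/D)V²/2g = 5.074 m
Series → Q common, losses add: H = Σh = 32.73 m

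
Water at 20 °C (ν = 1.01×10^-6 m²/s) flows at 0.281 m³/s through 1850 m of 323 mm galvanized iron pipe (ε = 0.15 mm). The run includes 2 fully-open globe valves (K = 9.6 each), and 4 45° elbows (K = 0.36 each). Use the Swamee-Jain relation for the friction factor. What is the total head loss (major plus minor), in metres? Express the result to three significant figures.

H_L ≈ 70.8 m

V = 4Q/(πD²) = 3.429 m/s; V²/2g = 0.5994 m
Re = 1.10×10^6, ε/D = 4.64×10^-4 → f = 0.01701 (Swamee-Jain)
Major: h_f = f(L/D)·V²/2g = 0.01701·5728·0.5994 = 58.39 m
Minor: ΣK = 20.6; h_m = ΣK·V²/2g = 12.37 m
Total H_L = 58.39 + 12.37 = 70.76 m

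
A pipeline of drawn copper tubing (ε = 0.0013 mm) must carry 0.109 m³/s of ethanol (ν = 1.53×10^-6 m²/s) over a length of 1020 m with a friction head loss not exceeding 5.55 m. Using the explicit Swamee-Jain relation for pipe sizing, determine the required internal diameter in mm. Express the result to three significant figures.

Swamee-Jain (Type III): D = 0.66·[ε^1.25·(LQ²/(gh_f))^4.75 + ν·Q^9.4·(L/(gh_f))^5.2]^0.04
LQ²/(gh_f) = 0.2226; L/(gh_f) = 18.73
Term 1 = ε^1.25·(…)^4.75 = 3.49×10^-11; Term 2 = ν·Q^9.4·(…)^5.2 = 5.68×10^-9
D = 0.66·(3.49×10^-11 + 5.68×10^-9)^0.04 = 0.3089 m = 309 mm
Check: V = 1.45 m/s, Re = 2.94×10^5, f = 0.01448, h_f = 5.16 m ≈ 5.55 m ✓

D ≈ 309 mm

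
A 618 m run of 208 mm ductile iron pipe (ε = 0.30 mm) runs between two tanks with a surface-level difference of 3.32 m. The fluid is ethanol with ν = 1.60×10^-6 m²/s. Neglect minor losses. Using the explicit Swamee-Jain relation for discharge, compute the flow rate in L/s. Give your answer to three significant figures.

Swamee-Jain (Type II): Q = -0.965·√(gD⁵h_f/L)·ln[ε/(3.7D) + √(3.17ν²L/(gD³h_f))]
√(gD⁵h_f/L) = √(9.81·0.208⁵·3.32/618) = 0.004530
ε/(3.7D) = 3.90×10^-4; √(3.17ν²L/(gD³h_f)) = 1.31×10^-4
Q = -0.965·0.004530·ln(5.206×10^-4) = 0.03305 m³/s
Check: V = 0.973 m/s, Re = 1.26×10^5, f = 0.02338, h_f = 3.35 m ≈ 3.32 m ✓

Q ≈ 33.0 L/s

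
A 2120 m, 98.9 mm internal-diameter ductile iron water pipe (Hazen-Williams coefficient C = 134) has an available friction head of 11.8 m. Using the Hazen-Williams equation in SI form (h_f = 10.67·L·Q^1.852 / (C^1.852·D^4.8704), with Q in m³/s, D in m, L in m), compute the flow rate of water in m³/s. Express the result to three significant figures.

Rearranging: Q = [h_f·C^1.852·D^4.8704 / (10.67·L)]^(1/1.852)
Q = [11.8·134^1.852·0.0989^4.8704 / (10.67·2120)]^0.540 = 0.005155 m³/s

Q ≈ 0.00515 m³/s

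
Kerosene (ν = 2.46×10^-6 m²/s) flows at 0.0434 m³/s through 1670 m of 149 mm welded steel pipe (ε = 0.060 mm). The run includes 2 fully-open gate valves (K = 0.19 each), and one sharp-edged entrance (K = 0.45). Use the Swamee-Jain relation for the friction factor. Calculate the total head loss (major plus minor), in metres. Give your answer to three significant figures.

H_L ≈ 67.4 m

V = 4Q/(πD²) = 2.489 m/s; V²/2g = 0.3158 m
Re = 1.51×10^5, ε/D = 4.03×10^-4 → f = 0.01897 (Swamee-Jain)
Major: h_f = f(L/D)·V²/2g = 0.01897·11208·0.3158 = 67.14 m
Minor: ΣK = 0.830; h_m = ΣK·V²/2g = 0.2621 m
Total H_L = 67.14 + 0.2621 = 67.40 m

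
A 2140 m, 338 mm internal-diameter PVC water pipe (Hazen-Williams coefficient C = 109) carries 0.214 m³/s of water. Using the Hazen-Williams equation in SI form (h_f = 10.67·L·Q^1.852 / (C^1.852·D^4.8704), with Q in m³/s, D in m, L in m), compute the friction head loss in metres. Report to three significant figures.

h_f ≈ 43.6 m

h_f = 10.67·2140·0.214^1.852 / (109^1.852·0.338^4.8704) = 43.61 m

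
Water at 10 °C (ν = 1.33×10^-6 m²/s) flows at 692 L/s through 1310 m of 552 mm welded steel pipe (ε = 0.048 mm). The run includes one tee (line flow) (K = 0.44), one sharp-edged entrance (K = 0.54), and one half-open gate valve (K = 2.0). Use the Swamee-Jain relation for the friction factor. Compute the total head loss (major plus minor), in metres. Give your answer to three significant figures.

H_L ≈ 14.5 m

V = 4Q/(πD²) = 2.892 m/s; V²/2g = 0.4262 m
Re = 1.20×10^6, ε/D = 8.70×10^-5 → f = 0.01311 (Swamee-Jain)
Major: h_f = f(L/D)·V²/2g = 0.01311·2373·0.4262 = 13.25 m
Minor: ΣK = 2.98; h_m = ΣK·V²/2g = 1.270 m
Total H_L = 13.25 + 1.270 = 14.52 m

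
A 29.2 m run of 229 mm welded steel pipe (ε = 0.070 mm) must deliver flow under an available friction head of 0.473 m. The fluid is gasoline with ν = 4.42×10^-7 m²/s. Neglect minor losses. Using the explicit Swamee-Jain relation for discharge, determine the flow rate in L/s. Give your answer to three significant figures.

Swamee-Jain (Type II): Q = -0.965·√(gD⁵h_f/L)·ln[ε/(3.7D) + √(3.17ν²L/(gD³h_f))]
√(gD⁵h_f/L) = √(9.81·0.229⁵·0.473/29.2) = 0.01000
ε/(3.7D) = 8.26×10^-5; √(3.17ν²L/(gD³h_f)) = 1.80×10^-5
Q = -0.965·0.01000·ln(1.006×10^-4) = 0.08885 m³/s
Check: V = 2.16 m/s, Re = 1.12×10^6, f = 0.01574, h_f = 0.476 m ≈ 0.473 m ✓

Q ≈ 88.9 L/s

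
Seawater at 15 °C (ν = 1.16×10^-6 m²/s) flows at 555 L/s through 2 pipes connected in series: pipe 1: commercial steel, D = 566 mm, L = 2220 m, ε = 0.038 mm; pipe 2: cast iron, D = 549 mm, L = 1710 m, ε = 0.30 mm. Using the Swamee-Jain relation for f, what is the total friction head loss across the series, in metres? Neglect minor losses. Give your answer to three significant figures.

Pipe 1: V = 2.206 m/s, Re = 1.08×10^6, ε/D = 6.71×10^-5, f = 0.01290, h_1 = f(L/D)V²/2g = 12.54 m
Pipe 2: V = 2.345 m/s, Re = 1.11×10^6, ε/D = 5.46×10^-4, f = 0.01756, h_2 = f(L/D)V²/2g = 15.32 m
Series → Q common, losses add: H = Σh = 27.87 m

H ≈ 27.9 m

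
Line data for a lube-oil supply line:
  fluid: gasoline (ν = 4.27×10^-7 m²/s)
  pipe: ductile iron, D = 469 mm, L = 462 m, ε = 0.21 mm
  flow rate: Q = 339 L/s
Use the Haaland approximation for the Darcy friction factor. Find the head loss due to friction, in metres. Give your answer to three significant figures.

V = 4Q/(πD²) = 4·0.339/(π·0.469²) = 1.962 m/s
Re = VD/ν = 1.962·0.469/4.27×10^-7 = 2.16×10^6 → turbulent
ε/D = 0.21/469 = 4.48×10^-4
Haaland: f = 0.01655
h_f = f(L/D)V²/(2g) = 0.01655·(462/0.469)·1.962²/(2·9.81) = 3.200 m

h_f ≈ 3.20 m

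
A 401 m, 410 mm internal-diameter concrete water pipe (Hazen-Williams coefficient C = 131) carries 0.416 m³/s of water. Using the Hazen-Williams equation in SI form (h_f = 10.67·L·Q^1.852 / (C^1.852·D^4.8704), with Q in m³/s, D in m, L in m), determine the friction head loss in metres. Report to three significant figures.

h_f = 10.67·401·0.416^1.852 / (131^1.852·0.410^4.8704) = 7.773 m

h_f ≈ 7.77 m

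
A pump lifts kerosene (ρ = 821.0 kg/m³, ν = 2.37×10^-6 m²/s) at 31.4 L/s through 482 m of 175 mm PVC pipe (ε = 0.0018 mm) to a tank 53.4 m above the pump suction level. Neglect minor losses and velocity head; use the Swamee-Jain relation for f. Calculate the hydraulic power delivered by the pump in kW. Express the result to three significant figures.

V = 4Q/(πD²) = 1.305 m/s; Re = 9.64×10^4; ε/D = 1.03×10^-5; f = 0.01806
h_f = f(L/D)V²/2g = 4.321 m
Total head H = z + h_f = 53.4 + 4.321 = 57.72 m
P_hyd = ρgQH = 821.0·9.81·0.0314·57.72 = 14.60 kW

P_hyd ≈ 14.6 kW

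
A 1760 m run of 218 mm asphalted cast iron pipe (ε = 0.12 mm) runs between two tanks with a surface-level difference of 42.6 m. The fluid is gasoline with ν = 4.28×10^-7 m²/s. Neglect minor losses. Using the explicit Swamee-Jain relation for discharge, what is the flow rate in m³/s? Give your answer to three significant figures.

Q ≈ 0.0909 m³/s

Swamee-Jain (Type II): Q = -0.965·√(gD⁵h_f/L)·ln[ε/(3.7D) + √(3.17ν²L/(gD³h_f))]
√(gD⁵h_f/L) = √(9.81·0.218⁵·42.6/1760) = 0.01081
ε/(3.7D) = 1.49×10^-4; √(3.17ν²L/(gD³h_f)) = 1.54×10^-5
Q = -0.965·0.01081·ln(1.641×10^-4) = 0.09093 m³/s
Check: V = 2.44 m/s, Re = 1.24×10^6, f = 0.01754, h_f = 42.8 m ≈ 42.6 m ✓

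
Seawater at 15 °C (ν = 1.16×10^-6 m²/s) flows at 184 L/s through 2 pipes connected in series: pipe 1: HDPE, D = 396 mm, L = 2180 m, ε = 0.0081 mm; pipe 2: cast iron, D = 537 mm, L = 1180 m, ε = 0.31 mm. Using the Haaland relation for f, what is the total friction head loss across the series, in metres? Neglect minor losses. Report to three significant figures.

Pipe 1: V = 1.494 m/s, Re = 5.10×10^5, ε/D = 2.05×10^-5, f = 0.01326, h_1 = f(L/D)V²/2g = 8.305 m
Pipe 2: V = 0.8124 m/s, Re = 3.76×10^5, ε/D = 5.77×10^-4, f = 0.01828, h_2 = f(L/D)V²/2g = 1.351 m
Series → Q common, losses add: H = Σh = 9.656 m

H ≈ 9.66 m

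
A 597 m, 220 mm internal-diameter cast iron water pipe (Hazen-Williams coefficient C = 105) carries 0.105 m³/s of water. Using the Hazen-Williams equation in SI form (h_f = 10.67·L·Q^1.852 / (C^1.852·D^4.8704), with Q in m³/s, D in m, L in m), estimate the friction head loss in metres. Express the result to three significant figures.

h_f ≈ 28.2 m

h_f = 10.67·597·0.105^1.852 / (105^1.852·0.220^4.8704) = 28.24 m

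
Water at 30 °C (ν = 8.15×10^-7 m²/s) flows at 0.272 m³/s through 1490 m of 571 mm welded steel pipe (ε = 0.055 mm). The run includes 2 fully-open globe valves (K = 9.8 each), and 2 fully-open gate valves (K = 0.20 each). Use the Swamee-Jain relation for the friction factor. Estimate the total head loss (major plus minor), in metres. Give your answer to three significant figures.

V = 4Q/(πD²) = 1.062 m/s; V²/2g = 0.05751 m
Re = 7.44×10^5, ε/D = 9.63×10^-5 → f = 0.01382 (Swamee-Jain)
Major: h_f = f(L/D)·V²/2g = 0.01382·2609·0.05751 = 2.074 m
Minor: ΣK = 20.0; h_m = ΣK·V²/2g = 1.150 m
Total H_L = 2.074 + 1.150 = 3.224 m

H_L ≈ 3.22 m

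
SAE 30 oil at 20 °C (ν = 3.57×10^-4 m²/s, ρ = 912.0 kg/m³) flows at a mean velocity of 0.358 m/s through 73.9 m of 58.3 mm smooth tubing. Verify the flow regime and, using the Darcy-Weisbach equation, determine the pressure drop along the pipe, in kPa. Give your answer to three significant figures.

Re = VD/ν = 0.358·0.05830/3.57×10^-4 = 58.5 → laminar (Re < 2300)
f = 64/Re = 1.095
h_f = f(L/D)V²/(2g) = 1.095·(73.9/0.05830)·0.358²/(2·9.81) = 9.064 m
Δp = ρg·h_f = 912.0·9.81·9.064 = 81.10 kPa

Δp ≈ 81.1 kPa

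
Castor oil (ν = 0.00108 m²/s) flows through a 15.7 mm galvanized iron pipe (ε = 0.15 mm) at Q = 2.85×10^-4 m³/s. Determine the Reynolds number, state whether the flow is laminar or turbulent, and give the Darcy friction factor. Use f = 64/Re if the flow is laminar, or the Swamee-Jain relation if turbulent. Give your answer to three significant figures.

V = 4Q/(πD²) = 1.472 m/s
Re = VD/ν = 1.472·0.0157/0.00108 = 21.4
Re < 2300 → laminar → f = 64/Re = 2.991

Re ≈ 21.4; laminar; f = 64/Re ≈ 2.99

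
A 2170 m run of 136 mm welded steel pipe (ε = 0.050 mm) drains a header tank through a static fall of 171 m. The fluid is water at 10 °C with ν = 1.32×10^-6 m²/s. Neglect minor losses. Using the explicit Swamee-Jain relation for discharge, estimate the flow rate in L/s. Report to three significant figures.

Swamee-Jain (Type II): Q = -0.965·√(gD⁵h_f/L)·ln[ε/(3.7D) + √(3.17ν²L/(gD³h_f))]
√(gD⁵h_f/L) = √(9.81·0.136⁵·171/2170) = 0.005997
ε/(3.7D) = 9.94×10^-5; √(3.17ν²L/(gD³h_f)) = 5.33×10^-5
Q = -0.965·0.005997·ln(1.527×10^-4) = 0.05085 m³/s
Check: V = 3.50 m/s, Re = 3.61×10^5, f = 0.01727, h_f = 172 m ≈ 171 m ✓

Q ≈ 50.9 L/s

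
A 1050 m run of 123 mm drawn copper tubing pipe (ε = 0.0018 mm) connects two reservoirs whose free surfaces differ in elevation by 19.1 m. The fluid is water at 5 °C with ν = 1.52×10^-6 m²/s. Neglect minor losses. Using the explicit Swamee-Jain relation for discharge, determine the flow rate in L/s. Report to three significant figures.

Swamee-Jain (Type II): Q = -0.965·√(gD⁵h_f/L)·ln[ε/(3.7D) + √(3.17ν²L/(gD³h_f))]
√(gD⁵h_f/L) = √(9.81·0.123⁵·19.1/1050) = 0.002241
ε/(3.7D) = 3.96×10^-6; √(3.17ν²L/(gD³h_f)) = 1.49×10^-4
Q = -0.965·0.002241·ln(1.525×10^-4) = 0.01901 m³/s
Check: V = 1.60 m/s, Re = 1.29×10^5, f = 0.01704, h_f = 19.0 m ≈ 19.1 m ✓

Q ≈ 19.0 L/s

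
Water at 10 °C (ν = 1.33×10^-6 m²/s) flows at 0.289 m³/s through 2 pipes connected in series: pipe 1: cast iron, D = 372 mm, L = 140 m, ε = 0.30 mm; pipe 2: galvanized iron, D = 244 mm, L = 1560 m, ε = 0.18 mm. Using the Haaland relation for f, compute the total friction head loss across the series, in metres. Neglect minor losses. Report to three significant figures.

Pipe 1: V = 2.659 m/s, Re = 7.44×10^5, ε/D = 8.06×10^-4, f = 0.01910, h_1 = f(L/D)V²/2g = 2.590 m
Pipe 2: V = 6.181 m/s, Re = 1.13×10^6, ε/D = 7.38×10^-4, f = 0.01859, h_2 = f(L/D)V²/2g = 231.4 m
Series → Q common, losses add: H = Σh = 234.0 m

H ≈ 234 m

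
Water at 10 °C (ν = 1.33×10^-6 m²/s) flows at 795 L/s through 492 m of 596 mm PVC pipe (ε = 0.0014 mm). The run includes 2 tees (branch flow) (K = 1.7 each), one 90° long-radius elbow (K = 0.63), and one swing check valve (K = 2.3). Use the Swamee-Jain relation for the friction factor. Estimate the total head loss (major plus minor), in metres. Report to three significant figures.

V = 4Q/(πD²) = 2.850 m/s; V²/2g = 0.4139 m
Re = 1.28×10^6, ε/D = 2.35×10^-6 → f = 0.01121 (Swamee-Jain)
Major: h_f = f(L/D)·V²/2g = 0.01121·825.5·0.4139 = 3.831 m
Minor: ΣK = 6.33; h_m = ΣK·V²/2g = 2.620 m
Total H_L = 3.831 + 2.620 = 6.451 m

H_L ≈ 6.45 m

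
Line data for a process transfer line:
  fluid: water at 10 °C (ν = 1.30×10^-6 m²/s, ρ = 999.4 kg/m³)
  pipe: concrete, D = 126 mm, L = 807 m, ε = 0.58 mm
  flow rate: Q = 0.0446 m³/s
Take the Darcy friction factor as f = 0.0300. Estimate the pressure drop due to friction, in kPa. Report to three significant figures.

Δp ≈ 1230 kPa

V = 4Q/(πD²) = 4·0.0446/(π·0.126²) = 3.577 m/s
h_f = f(L/D)V²/(2g) = 0.03000·(807/0.126)·3.577²/(2·9.81) = 125.3 m
Δp = ρg·h_f = 999.4·9.81·125.3 = 1228 kPa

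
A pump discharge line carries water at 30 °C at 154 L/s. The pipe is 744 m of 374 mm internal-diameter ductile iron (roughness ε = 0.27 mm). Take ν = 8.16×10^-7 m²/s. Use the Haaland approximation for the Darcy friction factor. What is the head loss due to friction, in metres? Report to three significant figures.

h_f ≈ 3.73 m

V = 4Q/(πD²) = 4·0.154/(π·0.374²) = 1.402 m/s
Re = VD/ν = 1.402·0.374/8.16×10^-7 = 6.42×10^5 → turbulent
ε/D = 0.27/374 = 7.22×10^-4
Haaland: f = 0.01872
h_f = f(L/D)V²/(2g) = 0.01872·(744/0.374)·1.402²/(2·9.81) = 3.730 m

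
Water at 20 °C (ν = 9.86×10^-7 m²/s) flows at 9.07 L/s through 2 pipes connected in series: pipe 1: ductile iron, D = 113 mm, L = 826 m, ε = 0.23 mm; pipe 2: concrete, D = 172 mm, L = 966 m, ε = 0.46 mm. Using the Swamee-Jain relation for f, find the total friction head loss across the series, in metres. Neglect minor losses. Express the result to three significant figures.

H ≈ 8.94 m

Pipe 1: V = 0.9044 m/s, Re = 1.04×10^5, ε/D = 0.00204, f = 0.02537, h_1 = f(L/D)V²/2g = 7.731 m
Pipe 2: V = 0.3904 m/s, Re = 6.81×10^4, ε/D = 0.00267, f = 0.02761, h_2 = f(L/D)V²/2g = 1.204 m
Series → Q common, losses add: H = Σh = 8.935 m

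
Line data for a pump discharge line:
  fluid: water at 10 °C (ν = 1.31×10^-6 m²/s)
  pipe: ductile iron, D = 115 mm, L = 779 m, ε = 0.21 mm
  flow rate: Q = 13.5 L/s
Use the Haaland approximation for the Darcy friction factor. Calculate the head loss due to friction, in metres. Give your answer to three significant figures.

h_f ≈ 14.2 m

V = 4Q/(πD²) = 4·0.0135/(π·0.115²) = 1.300 m/s
Re = VD/ν = 1.300·0.115/1.31×10^-6 = 1.14×10^5 → turbulent
ε/D = 0.21/115 = 0.00183
Haaland: f = 0.02432
h_f = f(L/D)V²/(2g) = 0.02432·(779/0.115)·1.300²/(2·9.81) = 14.19 m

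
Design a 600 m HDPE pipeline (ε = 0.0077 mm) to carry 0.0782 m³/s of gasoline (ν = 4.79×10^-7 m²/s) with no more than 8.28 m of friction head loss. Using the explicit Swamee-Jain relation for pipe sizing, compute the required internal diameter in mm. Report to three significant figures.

D ≈ 216 mm

Swamee-Jain (Type III): D = 0.66·[ε^1.25·(LQ²/(gh_f))^4.75 + ν·Q^9.4·(L/(gh_f))^5.2]^0.04
LQ²/(gh_f) = 0.04517; L/(gh_f) = 7.387
Term 1 = ε^1.25·(…)^4.75 = 1.65×10^-13; Term 2 = ν·Q^9.4·(…)^5.2 = 6.20×10^-13
D = 0.66·(1.65×10^-13 + 6.20×10^-13)^0.04 = 0.2164 m = 216 mm
Check: V = 2.13 m/s, Re = 9.60×10^5, f = 0.01247, h_f = 7.96 m ≈ 8.28 m ✓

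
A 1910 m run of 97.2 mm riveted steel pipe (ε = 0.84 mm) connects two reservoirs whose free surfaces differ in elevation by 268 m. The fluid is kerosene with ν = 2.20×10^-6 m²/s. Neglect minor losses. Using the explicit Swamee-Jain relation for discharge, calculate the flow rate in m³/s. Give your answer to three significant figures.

Swamee-Jain (Type II): Q = -0.965·√(gD⁵h_f/L)·ln[ε/(3.7D) + √(3.17ν²L/(gD³h_f))]
√(gD⁵h_f/L) = √(9.81·0.0972⁵·268/1910) = 0.003456
ε/(3.7D) = 0.00234; √(3.17ν²L/(gD³h_f)) = 1.10×10^-4
Q = -0.965·0.003456·ln(0.002446) = 0.02005 m³/s
Check: V = 2.70 m/s, Re = 1.19×10^5, f = 0.03688, h_f = 270 m ≈ 268 m ✓

Q ≈ 0.0201 m³/s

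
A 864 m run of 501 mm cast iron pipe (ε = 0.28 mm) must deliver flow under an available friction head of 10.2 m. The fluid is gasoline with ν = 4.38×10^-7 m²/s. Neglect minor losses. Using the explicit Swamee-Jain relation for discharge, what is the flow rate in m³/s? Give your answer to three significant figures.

Swamee-Jain (Type II): Q = -0.965·√(gD⁵h_f/L)·ln[ε/(3.7D) + √(3.17ν²L/(gD³h_f))]
√(gD⁵h_f/L) = √(9.81·0.501⁵·10.2/864) = 0.06046
ε/(3.7D) = 1.51×10^-4; √(3.17ν²L/(gD³h_f)) = 6.46×10^-6
Q = -0.965·0.06046·ln(1.575×10^-4) = 0.5109 m³/s
Check: V = 2.59 m/s, Re = 2.96×10^6, f = 0.01734, h_f = 10.2 m ≈ 10.2 m ✓

Q ≈ 0.511 m³/s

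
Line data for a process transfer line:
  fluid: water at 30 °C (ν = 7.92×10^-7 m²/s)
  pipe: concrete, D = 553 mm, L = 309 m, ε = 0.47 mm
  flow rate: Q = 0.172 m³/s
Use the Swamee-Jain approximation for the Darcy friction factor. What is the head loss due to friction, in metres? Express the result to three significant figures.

h_f ≈ 0.287 m

V = 4Q/(πD²) = 4·0.172/(π·0.553²) = 0.7161 m/s
Re = VD/ν = 0.7161·0.553/7.92×10^-7 = 5.00×10^5 → turbulent
ε/D = 0.47/553 = 8.50×10^-4
Swamee-Jain: f = 0.01967
h_f = f(L/D)V²/(2g) = 0.01967·(309/0.553)·0.7161²/(2·9.81) = 0.2873 m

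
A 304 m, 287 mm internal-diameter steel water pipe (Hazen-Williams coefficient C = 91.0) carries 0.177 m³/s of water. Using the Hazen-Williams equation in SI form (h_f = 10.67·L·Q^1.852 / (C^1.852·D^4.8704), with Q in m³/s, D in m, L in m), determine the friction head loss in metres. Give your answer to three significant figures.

h_f = 10.67·304·0.177^1.852 / (91.0^1.852·0.287^4.8704) = 13.50 m

h_f ≈ 13.5 m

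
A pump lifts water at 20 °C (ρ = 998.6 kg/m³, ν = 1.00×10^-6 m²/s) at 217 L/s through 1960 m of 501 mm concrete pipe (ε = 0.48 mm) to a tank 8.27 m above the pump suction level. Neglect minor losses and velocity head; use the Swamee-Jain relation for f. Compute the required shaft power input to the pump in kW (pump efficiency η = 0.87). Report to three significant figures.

P_shaft ≈ 32.1 kW

V = 4Q/(πD²) = 1.101 m/s; Re = 5.51×10^5; ε/D = 9.58×10^-4; f = 0.02011
h_f = f(L/D)V²/2g = 4.859 m
Total head H = z + h_f = 8.27 + 4.859 = 13.13 m
P_hyd = ρgQH = 998.6·9.81·0.217·13.13 = 27.91 kW
P_shaft = P_hyd/η = 27.91/0.87 = 32.08 kW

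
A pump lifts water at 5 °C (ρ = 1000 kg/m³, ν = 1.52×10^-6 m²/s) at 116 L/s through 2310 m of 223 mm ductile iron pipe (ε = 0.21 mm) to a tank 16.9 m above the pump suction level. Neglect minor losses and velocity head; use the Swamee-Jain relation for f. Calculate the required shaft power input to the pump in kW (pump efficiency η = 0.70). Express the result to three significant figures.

P_shaft ≈ 180 kW

V = 4Q/(πD²) = 2.970 m/s; Re = 4.36×10^5; ε/D = 9.42×10^-4; f = 0.02019
h_f = f(L/D)V²/2g = 94.03 m
Total head H = z + h_f = 16.9 + 94.03 = 110.9 m
P_hyd = ρgQH = 1000·9.81·0.116·110.9 = 126.2 kW
P_shaft = P_hyd/η = 126.2/0.70 = 180.3 kW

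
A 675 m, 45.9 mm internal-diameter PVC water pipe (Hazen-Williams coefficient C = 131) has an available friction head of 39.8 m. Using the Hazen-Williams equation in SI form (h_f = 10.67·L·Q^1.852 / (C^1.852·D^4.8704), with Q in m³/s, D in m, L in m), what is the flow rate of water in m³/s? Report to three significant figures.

Rearranging: Q = [h_f·C^1.852·D^4.8704 / (10.67·L)]^(1/1.852)
Q = [39.8·131^1.852·0.0459^4.8704 / (10.67·675)]^0.540 = 0.002394 m³/s

Q ≈ 0.00239 m³/s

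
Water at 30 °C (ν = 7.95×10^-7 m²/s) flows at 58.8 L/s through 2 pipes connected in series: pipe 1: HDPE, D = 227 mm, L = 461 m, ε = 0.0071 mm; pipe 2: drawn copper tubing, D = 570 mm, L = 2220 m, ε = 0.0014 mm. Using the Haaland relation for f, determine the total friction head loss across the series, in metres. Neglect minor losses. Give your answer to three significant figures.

H ≈ 3.19 m

Pipe 1: V = 1.453 m/s, Re = 4.15×10^5, ε/D = 3.13×10^-5, f = 0.01384, h_1 = f(L/D)V²/2g = 3.025 m
Pipe 2: V = 0.2304 m/s, Re = 1.65×10^5, ε/D = 2.46×10^-6, f = 0.01610, h_2 = f(L/D)V²/2g = 0.1697 m
Series → Q common, losses add: H = Σh = 3.194 m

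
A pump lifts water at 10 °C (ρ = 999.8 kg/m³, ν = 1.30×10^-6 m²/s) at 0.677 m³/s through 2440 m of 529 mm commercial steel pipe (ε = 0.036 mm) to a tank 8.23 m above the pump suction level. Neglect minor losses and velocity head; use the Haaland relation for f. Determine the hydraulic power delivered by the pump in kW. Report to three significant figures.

P_hyd ≈ 241 kW

V = 4Q/(πD²) = 3.080 m/s; Re = 1.25×10^6; ε/D = 6.81×10^-5; f = 0.01256
h_f = f(L/D)V²/2g = 28.02 m
Total head H = z + h_f = 8.23 + 28.02 = 36.25 m
P_hyd = ρgQH = 999.8·9.81·0.677·36.25 = 240.7 kW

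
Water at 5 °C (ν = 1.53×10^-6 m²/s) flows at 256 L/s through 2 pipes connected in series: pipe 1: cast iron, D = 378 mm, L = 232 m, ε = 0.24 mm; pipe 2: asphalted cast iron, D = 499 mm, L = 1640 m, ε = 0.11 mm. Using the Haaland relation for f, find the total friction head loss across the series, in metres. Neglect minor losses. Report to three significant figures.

Pipe 1: V = 2.281 m/s, Re = 5.64×10^5, ε/D = 6.35×10^-4, f = 0.01831, h_1 = f(L/D)V²/2g = 2.980 m
Pipe 2: V = 1.309 m/s, Re = 4.27×10^5, ε/D = 2.20×10^-4, f = 0.01568, h_2 = f(L/D)V²/2g = 4.501 m
Series → Q common, losses add: H = Σh = 7.481 m

H ≈ 7.48 m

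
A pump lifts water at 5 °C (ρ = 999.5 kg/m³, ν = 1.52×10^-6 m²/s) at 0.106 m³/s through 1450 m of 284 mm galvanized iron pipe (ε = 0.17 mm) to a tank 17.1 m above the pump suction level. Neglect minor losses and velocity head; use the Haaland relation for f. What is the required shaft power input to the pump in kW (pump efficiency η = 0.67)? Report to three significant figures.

V = 4Q/(πD²) = 1.673 m/s; Re = 3.13×10^5; ε/D = 5.99×10^-4; f = 0.01858
h_f = f(L/D)V²/2g = 13.54 m
Total head H = z + h_f = 17.1 + 13.54 = 30.64 m
P_hyd = ρgQH = 999.5·9.81·0.106·30.64 = 31.84 kW
P_shaft = P_hyd/η = 31.84/0.67 = 47.53 kW

P_shaft ≈ 47.5 kW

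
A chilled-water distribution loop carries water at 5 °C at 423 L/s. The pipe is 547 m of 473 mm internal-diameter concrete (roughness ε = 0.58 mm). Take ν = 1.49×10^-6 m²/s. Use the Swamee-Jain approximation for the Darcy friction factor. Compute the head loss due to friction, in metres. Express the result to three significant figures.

V = 4Q/(πD²) = 4·0.423/(π·0.473²) = 2.407 m/s
Re = VD/ν = 2.407·0.473/1.49×10^-6 = 7.64×10^5 → turbulent
ε/D = 0.58/473 = 0.00123
Swamee-Jain: f = 0.02109
h_f = f(L/D)V²/(2g) = 0.02109·(547/0.473)·2.407²/(2·9.81) = 7.203 m

h_f ≈ 7.20 m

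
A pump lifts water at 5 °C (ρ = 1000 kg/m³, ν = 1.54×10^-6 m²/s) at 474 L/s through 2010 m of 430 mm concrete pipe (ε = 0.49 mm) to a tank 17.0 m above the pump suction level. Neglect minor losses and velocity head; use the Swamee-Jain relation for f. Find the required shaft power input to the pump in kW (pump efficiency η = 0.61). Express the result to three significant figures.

V = 4Q/(πD²) = 3.264 m/s; Re = 9.11×10^5; ε/D = 0.00114; f = 0.02067
h_f = f(L/D)V²/2g = 52.46 m
Total head H = z + h_f = 17.0 + 52.46 = 69.46 m
P_hyd = ρgQH = 1000·9.81·0.474·69.46 = 323.0 kW
P_shaft = P_hyd/η = 323.0/0.61 = 529.5 kW

P_shaft ≈ 530 kW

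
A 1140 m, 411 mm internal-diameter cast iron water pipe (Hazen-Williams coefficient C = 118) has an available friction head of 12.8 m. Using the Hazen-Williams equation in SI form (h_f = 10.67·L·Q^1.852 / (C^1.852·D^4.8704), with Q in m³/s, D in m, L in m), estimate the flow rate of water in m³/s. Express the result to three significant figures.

Rearranging: Q = [h_f·C^1.852·D^4.8704 / (10.67·L)]^(1/1.852)
Q = [12.8·118^1.852·0.411^4.8704 / (10.67·1140)]^0.540 = 0.2808 m³/s

Q ≈ 0.281 m³/s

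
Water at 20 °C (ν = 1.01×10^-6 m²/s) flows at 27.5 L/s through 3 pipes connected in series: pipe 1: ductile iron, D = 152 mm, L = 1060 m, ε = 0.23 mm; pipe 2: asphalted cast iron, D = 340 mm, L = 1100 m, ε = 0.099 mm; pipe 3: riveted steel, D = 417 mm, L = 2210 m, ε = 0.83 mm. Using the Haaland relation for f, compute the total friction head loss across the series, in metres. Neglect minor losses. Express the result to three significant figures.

Pipe 1: V = 1.515 m/s, Re = 2.28×10^5, ε/D = 0.00151, f = 0.02265, h_1 = f(L/D)V²/2g = 18.49 m
Pipe 2: V = 0.3029 m/s, Re = 1.02×10^5, ε/D = 2.91×10^-4, f = 0.01910, h_2 = f(L/D)V²/2g = 0.2889 m
Pipe 3: V = 0.2014 m/s, Re = 8.31×10^4, ε/D = 0.00199, f = 0.02523, h_3 = f(L/D)V²/2g = 0.2763 m
Series → Q common, losses add: H = Σh = 19.06 m

H ≈ 19.1 m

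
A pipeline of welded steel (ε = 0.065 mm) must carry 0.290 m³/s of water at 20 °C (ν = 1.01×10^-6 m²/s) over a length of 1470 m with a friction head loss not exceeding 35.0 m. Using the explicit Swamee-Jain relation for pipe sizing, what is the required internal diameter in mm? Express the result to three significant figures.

Swamee-Jain (Type III): D = 0.66·[ε^1.25·(LQ²/(gh_f))^4.75 + ν·Q^9.4·(L/(gh_f))^5.2]^0.04
LQ²/(gh_f) = 0.3601; L/(gh_f) = 4.281
Term 1 = ε^1.25·(…)^4.75 = 4.56×10^-8; Term 2 = ν·Q^9.4·(…)^5.2 = 1.72×10^-8
D = 0.66·(4.56×10^-8 + 1.72×10^-8)^0.04 = 0.3400 m = 340 mm
Check: V = 3.19 m/s, Re = 1.08×10^6, f = 0.01461, h_f = 32.9 m ≈ 35.0 m ✓

D ≈ 340 mm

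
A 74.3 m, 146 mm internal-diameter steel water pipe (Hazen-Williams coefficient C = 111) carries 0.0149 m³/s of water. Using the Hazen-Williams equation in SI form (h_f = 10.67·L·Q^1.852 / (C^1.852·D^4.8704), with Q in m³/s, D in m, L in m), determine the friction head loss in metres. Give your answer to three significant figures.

h_f ≈ 0.628 m

h_f = 10.67·74.3·0.0149^1.852 / (111^1.852·0.146^4.8704) = 0.6279 m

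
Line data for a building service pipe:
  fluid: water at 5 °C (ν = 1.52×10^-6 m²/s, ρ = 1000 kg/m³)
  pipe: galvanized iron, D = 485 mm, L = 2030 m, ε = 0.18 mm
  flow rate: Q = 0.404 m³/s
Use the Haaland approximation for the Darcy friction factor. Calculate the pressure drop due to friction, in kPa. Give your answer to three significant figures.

V = 4Q/(πD²) = 4·0.404/(π·0.485²) = 2.187 m/s
Re = VD/ν = 2.187·0.485/1.52×10^-6 = 6.98×10^5 → turbulent
ε/D = 0.18/485 = 3.71×10^-4
Haaland: f = 0.01643
h_f = f(L/D)V²/(2g) = 0.01643·(2030/0.485)·2.187²/(2·9.81) = 16.76 m
Δp = ρg·h_f = 1000·9.81·16.76 = 164.4 kPa

Δp ≈ 164 kPa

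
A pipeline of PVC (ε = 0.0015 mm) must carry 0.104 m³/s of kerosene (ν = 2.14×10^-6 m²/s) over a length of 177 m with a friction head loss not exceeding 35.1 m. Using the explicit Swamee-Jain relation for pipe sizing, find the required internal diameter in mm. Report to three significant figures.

D ≈ 146 mm

Swamee-Jain (Type III): D = 0.66·[ε^1.25·(LQ²/(gh_f))^4.75 + ν·Q^9.4·(L/(gh_f))^5.2]^0.04
LQ²/(gh_f) = 0.005560; L/(gh_f) = 0.5140
Term 1 = ε^1.25·(…)^4.75 = 1.02×10^-18; Term 2 = ν·Q^9.4·(…)^5.2 = 3.87×10^-17
D = 0.66·(1.02×10^-18 + 3.87×10^-17)^0.04 = 0.1457 m = 146 mm
Check: V = 6.24 m/s, Re = 4.25×10^5, f = 0.01363, h_f = 32.8 m ≈ 35.1 m ✓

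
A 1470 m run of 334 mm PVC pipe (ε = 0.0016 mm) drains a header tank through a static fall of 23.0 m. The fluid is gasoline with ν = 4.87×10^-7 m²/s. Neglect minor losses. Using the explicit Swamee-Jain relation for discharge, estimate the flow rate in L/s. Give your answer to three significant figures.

Q ≈ 275 L/s

Swamee-Jain (Type II): Q = -0.965·√(gD⁵h_f/L)·ln[ε/(3.7D) + √(3.17ν²L/(gD³h_f))]
√(gD⁵h_f/L) = √(9.81·0.334⁵·23.0/1470) = 0.02526
ε/(3.7D) = 1.29×10^-6; √(3.17ν²L/(gD³h_f)) = 1.15×10^-5
Q = -0.965·0.02526·ln(1.276×10^-5) = 0.2747 m³/s
Check: V = 3.14 m/s, Re = 2.15×10^6, f = 0.01044, h_f = 23.0 m ≈ 23.0 m ✓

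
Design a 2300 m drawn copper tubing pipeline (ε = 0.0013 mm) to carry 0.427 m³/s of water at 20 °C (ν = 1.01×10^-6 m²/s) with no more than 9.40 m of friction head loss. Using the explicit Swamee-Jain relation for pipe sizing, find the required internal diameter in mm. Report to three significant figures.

Swamee-Jain (Type III): D = 0.66·[ε^1.25·(LQ²/(gh_f))^4.75 + ν·Q^9.4·(L/(gh_f))^5.2]^0.04
LQ²/(gh_f) = 4.548; L/(gh_f) = 24.94
Term 1 = ε^1.25·(…)^4.75 = 5.85×10^-5; Term 2 = ν·Q^9.4·(…)^5.2 = 0.00623
D = 0.66·(5.85×10^-5 + 0.00623)^0.04 = 0.5389 m = 539 mm
Check: V = 1.87 m/s, Re = 9.99×10^5, f = 0.01167, h_f = 8.90 m ≈ 9.40 m ✓

D ≈ 539 mm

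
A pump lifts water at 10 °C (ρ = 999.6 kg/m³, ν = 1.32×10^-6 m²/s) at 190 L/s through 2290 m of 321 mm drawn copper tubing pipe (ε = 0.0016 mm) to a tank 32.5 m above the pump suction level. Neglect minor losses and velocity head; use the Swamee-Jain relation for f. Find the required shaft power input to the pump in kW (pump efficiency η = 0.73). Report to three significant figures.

P_shaft ≈ 149 kW

V = 4Q/(πD²) = 2.348 m/s; Re = 5.71×10^5; ε/D = 4.98×10^-6; f = 0.01287
h_f = f(L/D)V²/2g = 25.80 m
Total head H = z + h_f = 32.5 + 25.80 = 58.30 m
P_hyd = ρgQH = 999.6·9.81·0.190·58.30 = 108.6 kW
P_shaft = P_hyd/η = 108.6/0.73 = 148.8 kW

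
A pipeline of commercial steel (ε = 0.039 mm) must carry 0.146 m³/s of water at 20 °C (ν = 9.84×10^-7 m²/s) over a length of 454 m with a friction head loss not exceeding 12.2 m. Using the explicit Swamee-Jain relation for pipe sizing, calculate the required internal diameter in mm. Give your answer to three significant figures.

D ≈ 252 mm

Swamee-Jain (Type III): D = 0.66·[ε^1.25·(LQ²/(gh_f))^4.75 + ν·Q^9.4·(L/(gh_f))^5.2]^0.04
LQ²/(gh_f) = 0.08086; L/(gh_f) = 3.793
Term 1 = ε^1.25·(…)^4.75 = 2.00×10^-11; Term 2 = ν·Q^9.4·(…)^5.2 = 1.41×10^-11
D = 0.66·(2.00×10^-11 + 1.41×10^-11)^0.04 = 0.2517 m = 252 mm
Check: V = 2.93 m/s, Re = 7.51×10^5, f = 0.01454, h_f = 11.5 m ≈ 12.2 m ✓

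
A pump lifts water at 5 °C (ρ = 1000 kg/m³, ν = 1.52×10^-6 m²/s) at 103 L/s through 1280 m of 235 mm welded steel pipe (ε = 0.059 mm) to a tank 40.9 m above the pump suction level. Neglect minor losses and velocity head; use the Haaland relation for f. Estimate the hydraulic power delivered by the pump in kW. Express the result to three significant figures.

P_hyd ≈ 66.9 kW

V = 4Q/(πD²) = 2.375 m/s; Re = 3.67×10^5; ε/D = 2.51×10^-4; f = 0.01614
h_f = f(L/D)V²/2g = 25.27 m
Total head H = z + h_f = 40.9 + 25.27 = 66.17 m
P_hyd = ρgQH = 1000·9.81·0.103·66.17 = 66.86 kW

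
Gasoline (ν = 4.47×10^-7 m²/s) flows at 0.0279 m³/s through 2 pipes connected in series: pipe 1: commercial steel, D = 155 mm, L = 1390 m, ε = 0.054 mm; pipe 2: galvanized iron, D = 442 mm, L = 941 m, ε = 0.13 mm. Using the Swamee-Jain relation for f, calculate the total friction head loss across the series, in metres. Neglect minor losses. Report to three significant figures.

Pipe 1: V = 1.479 m/s, Re = 5.13×10^5, ε/D = 3.48×10^-4, f = 0.01672, h_1 = f(L/D)V²/2g = 16.71 m
Pipe 2: V = 0.1818 m/s, Re = 1.80×10^5, ε/D = 2.94×10^-4, f = 0.01798, h_2 = f(L/D)V²/2g = 0.06449 m
Series → Q common, losses add: H = Σh = 16.77 m

H ≈ 16.8 m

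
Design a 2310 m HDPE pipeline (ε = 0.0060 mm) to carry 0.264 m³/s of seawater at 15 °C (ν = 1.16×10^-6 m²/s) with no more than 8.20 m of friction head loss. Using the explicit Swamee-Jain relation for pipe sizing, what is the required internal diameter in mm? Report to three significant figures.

D ≈ 466 mm

Swamee-Jain (Type III): D = 0.66·[ε^1.25·(LQ²/(gh_f))^4.75 + ν·Q^9.4·(L/(gh_f))^5.2]^0.04
LQ²/(gh_f) = 2.001; L/(gh_f) = 28.72
Term 1 = ε^1.25·(…)^4.75 = 8.02×10^-6; Term 2 = ν·Q^9.4·(…)^5.2 = 1.62×10^-4
D = 0.66·(8.02×10^-6 + 1.62×10^-4)^0.04 = 0.4664 m = 466 mm
Check: V = 1.55 m/s, Re = 6.21×10^5, f = 0.01283, h_f = 7.73 m ≈ 8.20 m ✓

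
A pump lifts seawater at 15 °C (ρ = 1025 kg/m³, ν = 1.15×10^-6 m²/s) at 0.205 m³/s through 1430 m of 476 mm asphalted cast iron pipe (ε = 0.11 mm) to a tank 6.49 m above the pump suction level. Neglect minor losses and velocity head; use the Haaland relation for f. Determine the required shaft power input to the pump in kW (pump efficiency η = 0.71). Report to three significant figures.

P_shaft ≈ 28.1 kW

V = 4Q/(πD²) = 1.152 m/s; Re = 4.77×10^5; ε/D = 2.31×10^-4; f = 0.01563
h_f = f(L/D)V²/2g = 3.176 m
Total head H = z + h_f = 6.49 + 3.176 = 9.666 m
P_hyd = ρgQH = 1025·9.81·0.205·9.666 = 19.93 kW
P_shaft = P_hyd/η = 19.93/0.71 = 28.06 kW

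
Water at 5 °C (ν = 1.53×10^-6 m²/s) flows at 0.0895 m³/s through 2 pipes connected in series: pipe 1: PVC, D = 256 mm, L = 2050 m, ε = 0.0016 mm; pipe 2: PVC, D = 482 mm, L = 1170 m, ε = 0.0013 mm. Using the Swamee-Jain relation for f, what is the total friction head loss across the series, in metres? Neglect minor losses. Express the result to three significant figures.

H ≈ 18.4 m

Pipe 1: V = 1.739 m/s, Re = 2.91×10^5, ε/D = 6.25×10^-6, f = 0.01453, h_1 = f(L/D)V²/2g = 17.93 m
Pipe 2: V = 0.4905 m/s, Re = 1.55×10^5, ε/D = 2.70×10^-6, f = 0.01636, h_2 = f(L/D)V²/2g = 0.4871 m
Series → Q common, losses add: H = Σh = 18.42 m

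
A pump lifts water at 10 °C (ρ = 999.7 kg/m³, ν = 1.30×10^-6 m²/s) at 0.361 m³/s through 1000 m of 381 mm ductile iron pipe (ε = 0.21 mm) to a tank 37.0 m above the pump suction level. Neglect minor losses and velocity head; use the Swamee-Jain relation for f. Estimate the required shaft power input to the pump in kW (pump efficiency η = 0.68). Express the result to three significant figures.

P_shaft ≈ 316 kW

V = 4Q/(πD²) = 3.166 m/s; Re = 9.28×10^5; ε/D = 5.51×10^-4; f = 0.01767
h_f = f(L/D)V²/2g = 23.71 m
Total head H = z + h_f = 37.0 + 23.71 = 60.71 m
P_hyd = ρgQH = 999.7·9.81·0.361·60.71 = 214.9 kW
P_shaft = P_hyd/η = 214.9/0.68 = 316.1 kW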